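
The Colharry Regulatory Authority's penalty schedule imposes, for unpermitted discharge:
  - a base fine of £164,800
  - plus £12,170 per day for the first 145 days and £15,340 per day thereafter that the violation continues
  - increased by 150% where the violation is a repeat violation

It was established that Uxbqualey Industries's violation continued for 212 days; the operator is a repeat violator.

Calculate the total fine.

First 145 days: 145 × £12,170 = £1,764,650
Remaining days: (212 − 145) × £15,340 = £1,027,780
Per-day component: £1,764,650 + £1,027,780 = £2,792,430
Base plus per-day: £164,800 + £2,792,430 = £2,957,230
Enhancement: 150% of £2,957,230 = £4,435,845
Enhanced fine: £2,957,230 + £4,435,845 = £7,393,075

£7,393,075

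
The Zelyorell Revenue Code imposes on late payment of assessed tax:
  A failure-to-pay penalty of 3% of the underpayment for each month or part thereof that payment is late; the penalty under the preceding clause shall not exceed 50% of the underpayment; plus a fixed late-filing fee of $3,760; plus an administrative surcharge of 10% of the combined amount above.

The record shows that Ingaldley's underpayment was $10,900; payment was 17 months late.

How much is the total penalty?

$10,131

Accrued rate: 3% × 17 = 51%, capped at 50% → 50%
Failure-to-pay penalty: 50% of $10,900 = $5,450
Penalty before surcharge: $5,450 + $3,760 = $9,210
Administrative surcharge: 10% of $9,210 = $921
Total penalty: $9,210 + $921 = $10,131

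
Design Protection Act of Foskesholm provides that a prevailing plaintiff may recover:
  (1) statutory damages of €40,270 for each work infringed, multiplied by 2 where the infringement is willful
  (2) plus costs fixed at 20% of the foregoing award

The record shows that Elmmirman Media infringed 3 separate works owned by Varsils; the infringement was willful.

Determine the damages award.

Statutory damages: 3 × €40,270 = €120,810
Doubled: 2 × €120,810 = €241,620
Costs: 20% of €241,620 = €48,324
Award plus costs: €241,620 + €48,324 = €289,944

Award: €289,944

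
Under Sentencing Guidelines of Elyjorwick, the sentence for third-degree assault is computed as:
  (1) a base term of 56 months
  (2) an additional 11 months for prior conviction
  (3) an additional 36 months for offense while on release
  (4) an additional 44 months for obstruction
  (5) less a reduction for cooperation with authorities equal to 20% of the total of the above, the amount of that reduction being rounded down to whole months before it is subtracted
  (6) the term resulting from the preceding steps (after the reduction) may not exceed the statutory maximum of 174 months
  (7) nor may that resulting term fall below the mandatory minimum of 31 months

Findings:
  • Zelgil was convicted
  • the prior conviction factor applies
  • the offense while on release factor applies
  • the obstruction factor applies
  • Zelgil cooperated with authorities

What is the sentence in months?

Sentence: 118 months

Prior conviction enhancement: +11 months
Offense while on release enhancement: +36 months
Obstruction enhancement: +44 months
Adjusted term: 56 months + 11 months + 36 months + 44 months = 147 months
Cooperation with authorities reduction: 20% of 147 months = 29 months (rounded down)
After reduction: 147 − 29 = 118 months
Cap at 174 months: 118 months is within the cap, no reduction.
Minimum 31 months: 118 months meets the minimum, no increase.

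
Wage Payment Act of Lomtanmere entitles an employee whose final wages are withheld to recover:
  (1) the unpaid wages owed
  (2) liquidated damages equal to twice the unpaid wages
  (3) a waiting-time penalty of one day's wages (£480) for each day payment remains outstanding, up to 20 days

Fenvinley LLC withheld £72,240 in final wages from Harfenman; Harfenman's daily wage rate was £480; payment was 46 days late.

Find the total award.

Total award: £226,320

Doubled: 2 × £72,240 = £144,480
Penalty days: min(46, 20) = 20
Waiting-time penalty: 20 × £480 = £9,600
Total award: £72,240 + £144,480 + £9,600 = £226,320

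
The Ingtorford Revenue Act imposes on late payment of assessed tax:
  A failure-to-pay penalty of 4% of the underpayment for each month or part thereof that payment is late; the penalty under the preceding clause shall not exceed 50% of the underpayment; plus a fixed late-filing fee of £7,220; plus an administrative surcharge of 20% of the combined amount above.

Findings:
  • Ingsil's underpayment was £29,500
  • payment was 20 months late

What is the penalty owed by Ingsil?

£26,364

Accrued rate: 4% × 20 = 80%, capped at 50% → 50%
Failure-to-pay penalty: 50% of £29,500 = £14,750
Penalty before surcharge: £14,750 + £7,220 = £21,970
Administrative surcharge: 20% of £21,970 = £4,394
Total penalty: £21,970 + £4,394 = £26,364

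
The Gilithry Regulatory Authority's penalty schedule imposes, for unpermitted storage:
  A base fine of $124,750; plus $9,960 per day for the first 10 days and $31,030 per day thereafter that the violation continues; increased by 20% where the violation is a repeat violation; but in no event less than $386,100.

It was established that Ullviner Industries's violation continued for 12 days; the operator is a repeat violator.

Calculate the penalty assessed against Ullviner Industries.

$386,100

First 10 days: 10 × $9,960 = $99,600
Remaining days: (12 − 10) × $31,030 = $62,060
Per-day component: $99,600 + $62,060 = $161,660
Base plus per-day: $124,750 + $161,660 = $286,410
Enhancement: 20% of $286,410 = $57,282
Enhanced fine: $286,410 + $57,282 = $343,692
Minimum $386,100: $343,692 is below the minimum → $386,100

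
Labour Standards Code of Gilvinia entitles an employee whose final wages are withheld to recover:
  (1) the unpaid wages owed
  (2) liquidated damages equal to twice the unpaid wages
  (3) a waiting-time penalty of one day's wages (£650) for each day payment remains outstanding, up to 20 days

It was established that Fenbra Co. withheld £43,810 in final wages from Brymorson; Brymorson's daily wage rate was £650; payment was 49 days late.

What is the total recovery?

Doubled: 2 × £43,810 = £87,620
Penalty days: min(49, 20) = 20
Waiting-time penalty: 20 × £650 = £13,000
Total award: £43,810 + £87,620 + £13,000 = £144,430

£144,430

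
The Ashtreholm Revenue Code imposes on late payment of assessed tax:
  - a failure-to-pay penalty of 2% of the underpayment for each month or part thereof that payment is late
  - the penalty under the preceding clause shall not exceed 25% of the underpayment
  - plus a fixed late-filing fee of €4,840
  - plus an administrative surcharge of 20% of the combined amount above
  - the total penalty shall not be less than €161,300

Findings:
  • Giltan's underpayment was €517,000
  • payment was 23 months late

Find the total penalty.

€161,300

Accrued rate: 2% × 23 = 46%, capped at 25% → 25%
Failure-to-pay penalty: 25% of €517,000 = €129,250
Penalty before surcharge: €129,250 + €4,840 = €134,090
Administrative surcharge: 20% of €134,090 = €26,818
Total penalty: €134,090 + €26,818 = €160,908
Minimum €161,300: €160,908 is below the minimum → €161,300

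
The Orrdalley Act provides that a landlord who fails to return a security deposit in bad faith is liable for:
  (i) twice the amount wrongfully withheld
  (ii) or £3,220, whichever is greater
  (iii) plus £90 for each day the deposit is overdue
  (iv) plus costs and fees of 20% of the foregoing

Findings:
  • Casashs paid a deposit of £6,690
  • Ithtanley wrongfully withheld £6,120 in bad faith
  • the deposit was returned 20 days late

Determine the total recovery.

Doubled: 2 × £6,120 = £12,240
Minimum £3,220: £12,240 meets the minimum, no increase.
Late-return penalty: 20 × £90 = £1,800
Damages plus late penalty: £12,240 + £1,800 = £14,040
Costs and fees: 20% of £14,040 = £2,808
Total recovery: £14,040 + £2,808 = £16,848

Recovery: £16,848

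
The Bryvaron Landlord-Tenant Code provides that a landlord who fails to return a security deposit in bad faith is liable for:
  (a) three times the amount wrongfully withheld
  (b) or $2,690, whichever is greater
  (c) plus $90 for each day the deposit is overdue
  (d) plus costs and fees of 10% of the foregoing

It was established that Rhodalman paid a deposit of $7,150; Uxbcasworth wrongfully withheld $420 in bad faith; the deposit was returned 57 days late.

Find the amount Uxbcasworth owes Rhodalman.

Trebled: 3 × $420 = $1,260
Minimum $2,690: $1,260 is below the minimum → $2,690
Late-return penalty: 57 × $90 = $5,130
Damages plus late penalty: $2,690 + $5,130 = $7,820
Costs and fees: 10% of $7,820 = $782
Total recovery: $7,820 + $782 = $8,602

$8,602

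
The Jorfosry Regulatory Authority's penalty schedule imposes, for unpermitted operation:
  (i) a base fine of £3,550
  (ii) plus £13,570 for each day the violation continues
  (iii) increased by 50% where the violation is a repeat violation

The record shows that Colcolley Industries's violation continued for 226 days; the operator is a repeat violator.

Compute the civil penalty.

Per-day component: 226 × £13,570 = £3,066,820
Base plus per-day: £3,550 + £3,066,820 = £3,070,370
Enhancement: 50% of £3,070,370 = £1,535,185
Enhanced fine: £3,070,370 + £1,535,185 = £4,605,555

£4,605,555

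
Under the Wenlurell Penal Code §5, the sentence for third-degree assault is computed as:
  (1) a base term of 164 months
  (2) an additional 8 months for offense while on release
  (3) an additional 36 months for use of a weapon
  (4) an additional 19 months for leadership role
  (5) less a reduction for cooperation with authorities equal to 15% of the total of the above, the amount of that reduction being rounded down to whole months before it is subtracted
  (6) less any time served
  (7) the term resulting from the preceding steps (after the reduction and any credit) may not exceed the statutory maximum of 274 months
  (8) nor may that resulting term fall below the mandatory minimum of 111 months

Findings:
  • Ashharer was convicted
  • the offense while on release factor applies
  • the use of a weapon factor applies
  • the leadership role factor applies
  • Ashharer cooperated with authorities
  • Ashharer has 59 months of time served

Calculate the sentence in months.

Offense while on release enhancement: +8 months
Use of a weapon enhancement: +36 months
Leadership role enhancement: +19 months
Adjusted term: 164 months + 8 months + 36 months + 19 months = 227 months
Cooperation with authorities reduction: 15% of 227 months = 34 months (rounded down)
After reduction: 227 − 34 = 193 months
Less time served: 193 months − 59 months = 134 months
Cap at 274 months: 134 months is within the cap, no reduction.
Minimum 111 months: 134 months meets the minimum, no increase.

134 months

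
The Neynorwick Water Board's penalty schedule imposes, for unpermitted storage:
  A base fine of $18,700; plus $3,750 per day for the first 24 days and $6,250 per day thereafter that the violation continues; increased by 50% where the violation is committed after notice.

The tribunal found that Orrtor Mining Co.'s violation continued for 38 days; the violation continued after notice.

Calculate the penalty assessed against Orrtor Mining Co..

$294,300

First 24 days: 24 × $3,750 = $90,000
Remaining days: (38 − 24) × $6,250 = $87,500
Per-day component: $90,000 + $87,500 = $177,500
Base plus per-day: $18,700 + $177,500 = $196,200
Enhancement: 50% of $196,200 = $98,100
Enhanced fine: $196,200 + $98,100 = $294,300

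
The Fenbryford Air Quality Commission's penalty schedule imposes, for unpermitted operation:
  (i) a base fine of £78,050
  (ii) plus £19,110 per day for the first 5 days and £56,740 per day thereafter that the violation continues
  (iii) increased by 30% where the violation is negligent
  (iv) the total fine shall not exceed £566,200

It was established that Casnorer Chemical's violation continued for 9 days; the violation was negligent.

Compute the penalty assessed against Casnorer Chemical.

First 5 days: 5 × £19,110 = £95,550
Remaining days: (9 − 5) × £56,740 = £226,960
Per-day component: £95,550 + £226,960 = £322,510
Base plus per-day: £78,050 + £322,510 = £400,560
Enhancement: 30% of £400,560 = £120,168
Enhanced fine: £400,560 + £120,168 = £520,728
Cap at £566,200: £520,728 is within the cap, no reduction.

£520,728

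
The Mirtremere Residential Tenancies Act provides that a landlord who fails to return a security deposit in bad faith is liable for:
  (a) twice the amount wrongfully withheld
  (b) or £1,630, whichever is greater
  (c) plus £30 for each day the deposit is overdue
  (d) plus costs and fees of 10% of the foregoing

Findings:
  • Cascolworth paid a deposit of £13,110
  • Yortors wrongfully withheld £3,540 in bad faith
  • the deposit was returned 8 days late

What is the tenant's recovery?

£8,052

Doubled: 2 × £3,540 = £7,080
Minimum £1,630: £7,080 meets the minimum, no increase.
Late-return penalty: 8 × £30 = £240
Damages plus late penalty: £7,080 + £240 = £7,320
Costs and fees: 10% of £7,320 = £732
Total recovery: £7,320 + £732 = £8,052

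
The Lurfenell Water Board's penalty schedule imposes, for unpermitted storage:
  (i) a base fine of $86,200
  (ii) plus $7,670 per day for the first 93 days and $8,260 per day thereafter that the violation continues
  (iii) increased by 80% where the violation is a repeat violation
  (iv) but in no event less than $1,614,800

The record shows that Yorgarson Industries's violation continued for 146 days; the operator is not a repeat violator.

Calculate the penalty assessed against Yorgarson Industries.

First 93 days: 93 × $7,670 = $713,310
Remaining days: (146 − 93) × $8,260 = $437,780
Per-day component: $713,310 + $437,780 = $1,151,090
Base plus per-day: $86,200 + $1,151,090 = $1,237,290
The operator is not a repeat violator: no 80% increase.
Minimum $1,614,800: $1,237,290 is below the minimum → $1,614,800

$1,614,800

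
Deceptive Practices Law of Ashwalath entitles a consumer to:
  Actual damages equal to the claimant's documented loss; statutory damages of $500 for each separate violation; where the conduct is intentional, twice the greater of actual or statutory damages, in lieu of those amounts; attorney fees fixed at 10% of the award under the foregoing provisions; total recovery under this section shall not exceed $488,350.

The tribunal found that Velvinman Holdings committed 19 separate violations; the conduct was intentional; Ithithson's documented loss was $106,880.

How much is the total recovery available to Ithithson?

Statutory damages: 19 × $500 = $9,500
Greater of actual damages ($106,880) or statutory damages ($9,500): $106,880
Doubled: 2 × $106,880 = $213,760
Attorney fees: 10% of $213,760 = $21,376
Total before cap: $213,760 + $21,376 = $235,136
Cap at $488,350: $235,136 is within the cap, no reduction.

$235,136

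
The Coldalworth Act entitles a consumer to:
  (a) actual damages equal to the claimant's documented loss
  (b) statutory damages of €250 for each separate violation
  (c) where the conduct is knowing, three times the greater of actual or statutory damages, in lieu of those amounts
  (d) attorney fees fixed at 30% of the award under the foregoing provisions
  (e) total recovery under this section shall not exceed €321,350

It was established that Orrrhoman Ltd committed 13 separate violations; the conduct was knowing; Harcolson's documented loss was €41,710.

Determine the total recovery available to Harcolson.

€162,669

Statutory damages: 13 × €250 = €3,250
Greater of actual damages (€41,710) or statutory damages (€3,250): €41,710
Trebled: 3 × €41,710 = €125,130
Attorney fees: 30% of €125,130 = €37,539
Total before cap: €125,130 + €37,539 = €162,669
Cap at €321,350: €162,669 is within the cap, no reduction.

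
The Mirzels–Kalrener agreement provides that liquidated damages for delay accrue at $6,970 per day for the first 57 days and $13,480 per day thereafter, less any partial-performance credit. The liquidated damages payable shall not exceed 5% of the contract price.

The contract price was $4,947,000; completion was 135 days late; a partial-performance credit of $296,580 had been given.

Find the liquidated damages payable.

$247,350

First 57 days: 57 × $6,970 = $397,290
Remaining days: (135 − 57) × $13,480 = $1,051,440
Accrued per-day damages: $397,290 + $1,051,440 = $1,448,730
Less partial-performance credit: $1,448,730 − $296,580 = $1,152,150
Cap: 5% of $4,947,000 = $247,350
Cap at $247,350: $1,152,150 exceeds the cap → $247,350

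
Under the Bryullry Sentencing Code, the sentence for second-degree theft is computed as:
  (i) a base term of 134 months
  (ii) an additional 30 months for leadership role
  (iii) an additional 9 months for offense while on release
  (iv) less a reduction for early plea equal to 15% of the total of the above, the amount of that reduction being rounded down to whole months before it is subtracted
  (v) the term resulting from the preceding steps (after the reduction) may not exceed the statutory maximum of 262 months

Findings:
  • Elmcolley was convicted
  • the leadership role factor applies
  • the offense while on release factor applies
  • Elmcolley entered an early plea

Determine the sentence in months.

148 months

Leadership role enhancement: +30 months
Offense while on release enhancement: +9 months
Adjusted term: 134 months + 30 months + 9 months = 173 months
Early plea reduction: 15% of 173 months = 25 months (rounded down)
After reduction: 173 − 25 = 148 months
Cap at 262 months: 148 months is within the cap, no reduction.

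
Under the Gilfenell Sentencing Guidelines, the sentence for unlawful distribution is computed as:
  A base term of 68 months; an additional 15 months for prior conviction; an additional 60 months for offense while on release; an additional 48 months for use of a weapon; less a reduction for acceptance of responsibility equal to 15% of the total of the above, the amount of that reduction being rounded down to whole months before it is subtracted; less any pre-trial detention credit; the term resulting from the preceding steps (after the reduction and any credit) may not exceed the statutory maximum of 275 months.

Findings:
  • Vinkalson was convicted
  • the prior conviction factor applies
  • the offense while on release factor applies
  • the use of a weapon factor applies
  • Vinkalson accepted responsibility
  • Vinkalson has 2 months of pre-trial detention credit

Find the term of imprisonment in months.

Sentence: 161 months

Prior conviction enhancement: +15 months
Offense while on release enhancement: +60 months
Use of a weapon enhancement: +48 months
Adjusted term: 68 months + 15 months + 60 months + 48 months = 191 months
Acceptance of responsibility reduction: 15% of 191 months = 28 months (rounded down)
After reduction: 191 − 28 = 163 months
Less pre-trial detention credit: 163 months − 2 months = 161 months
Cap at 275 months: 161 months is within the cap, no reduction.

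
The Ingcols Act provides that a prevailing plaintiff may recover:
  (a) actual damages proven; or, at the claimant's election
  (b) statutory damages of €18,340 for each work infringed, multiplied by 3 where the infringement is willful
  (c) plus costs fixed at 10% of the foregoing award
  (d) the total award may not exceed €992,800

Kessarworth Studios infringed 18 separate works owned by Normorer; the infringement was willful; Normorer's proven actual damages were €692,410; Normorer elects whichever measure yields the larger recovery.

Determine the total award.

€992,800

Statutory damages: 18 × €18,340 = €330,120
Trebled: 3 × €330,120 = €990,360
Greater of actual damages (€692,410) or enhanced statutory damages (€990,360): €990,360
Costs: 10% of €990,360 = €99,036
Award plus costs: €990,360 + €99,036 = €1,089,396
Cap at €992,800: €1,089,396 exceeds the cap → €992,800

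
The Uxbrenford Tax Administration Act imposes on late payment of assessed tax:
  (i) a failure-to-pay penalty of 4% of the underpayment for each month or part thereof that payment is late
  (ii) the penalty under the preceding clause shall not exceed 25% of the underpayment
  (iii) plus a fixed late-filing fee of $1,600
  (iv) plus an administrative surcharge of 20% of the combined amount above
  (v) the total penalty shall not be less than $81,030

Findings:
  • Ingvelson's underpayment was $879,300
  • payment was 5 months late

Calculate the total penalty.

$212,952

Accrued rate: 4% × 5 = 20%, capped at 25% → 20%
Failure-to-pay penalty: 20% of $879,300 = $175,860
Penalty before surcharge: $175,860 + $1,600 = $177,460
Administrative surcharge: 20% of $177,460 = $35,492
Total penalty: $177,460 + $35,492 = $212,952
Minimum $81,030: $212,952 meets the minimum, no increase.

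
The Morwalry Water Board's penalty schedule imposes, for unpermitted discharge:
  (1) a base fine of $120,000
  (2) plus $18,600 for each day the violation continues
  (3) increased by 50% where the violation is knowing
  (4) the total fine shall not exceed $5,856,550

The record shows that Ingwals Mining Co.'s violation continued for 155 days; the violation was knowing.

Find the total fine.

Per-day component: 155 × $18,600 = $2,883,000
Base plus per-day: $120,000 + $2,883,000 = $3,003,000
Enhancement: 50% of $3,003,000 = $1,501,500
Enhanced fine: $3,003,000 + $1,501,500 = $4,504,500
Cap at $5,856,550: $4,504,500 is within the cap, no reduction.

$4,504,500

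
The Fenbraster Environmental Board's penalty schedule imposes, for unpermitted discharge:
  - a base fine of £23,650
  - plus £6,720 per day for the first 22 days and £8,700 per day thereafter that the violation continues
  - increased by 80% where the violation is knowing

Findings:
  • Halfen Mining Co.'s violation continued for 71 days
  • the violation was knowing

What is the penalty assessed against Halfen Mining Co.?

£1,076,022

First 22 days: 22 × £6,720 = £147,840
Remaining days: (71 − 22) × £8,700 = £426,300
Per-day component: £147,840 + £426,300 = £574,140
Base plus per-day: £23,650 + £574,140 = £597,790
Enhancement: 80% of £597,790 = £478,232
Enhanced fine: £597,790 + £478,232 = £1,076,022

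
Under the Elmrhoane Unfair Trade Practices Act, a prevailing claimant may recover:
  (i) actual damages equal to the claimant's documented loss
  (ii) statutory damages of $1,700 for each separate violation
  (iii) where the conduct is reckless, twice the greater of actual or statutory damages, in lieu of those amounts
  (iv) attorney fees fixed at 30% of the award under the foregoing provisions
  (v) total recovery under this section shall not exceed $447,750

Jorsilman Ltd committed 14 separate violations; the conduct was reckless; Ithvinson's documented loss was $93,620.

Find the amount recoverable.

$243,412

Statutory damages: 14 × $1,700 = $23,800
Greater of actual damages ($93,620) or statutory damages ($23,800): $93,620
Doubled: 2 × $93,620 = $187,240
Attorney fees: 30% of $187,240 = $56,172
Total before cap: $187,240 + $56,172 = $243,412
Cap at $447,750: $243,412 is within the cap, no reduction.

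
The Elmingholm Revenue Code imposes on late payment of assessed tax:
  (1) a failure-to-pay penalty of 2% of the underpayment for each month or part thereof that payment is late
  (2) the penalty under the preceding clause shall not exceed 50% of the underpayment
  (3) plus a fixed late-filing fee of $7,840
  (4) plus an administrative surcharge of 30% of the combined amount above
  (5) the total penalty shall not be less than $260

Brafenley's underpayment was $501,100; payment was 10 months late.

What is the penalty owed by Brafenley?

Accrued rate: 2% × 10 = 20%, capped at 50% → 20%
Failure-to-pay penalty: 20% of $501,100 = $100,220
Penalty before surcharge: $100,220 + $7,840 = $108,060
Administrative surcharge: 30% of $108,060 = $32,418
Total penalty: $108,060 + $32,418 = $140,478
Minimum $260: $140,478 meets the minimum, no increase.

$140,478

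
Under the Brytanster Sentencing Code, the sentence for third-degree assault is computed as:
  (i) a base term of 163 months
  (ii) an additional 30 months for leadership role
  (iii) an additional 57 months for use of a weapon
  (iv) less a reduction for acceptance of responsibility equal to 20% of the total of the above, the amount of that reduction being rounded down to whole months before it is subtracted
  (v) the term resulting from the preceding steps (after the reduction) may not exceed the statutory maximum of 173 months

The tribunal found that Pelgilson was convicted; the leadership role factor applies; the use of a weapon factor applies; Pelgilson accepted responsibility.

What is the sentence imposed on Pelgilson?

173 months

Leadership role enhancement: +30 months
Use of a weapon enhancement: +57 months
Adjusted term: 163 months + 30 months + 57 months = 250 months
Acceptance of responsibility reduction: 20% of 250 months = 50 months (rounded down)
After reduction: 250 − 50 = 200 months
Cap at 173 months: 200 months exceeds the cap → 173 months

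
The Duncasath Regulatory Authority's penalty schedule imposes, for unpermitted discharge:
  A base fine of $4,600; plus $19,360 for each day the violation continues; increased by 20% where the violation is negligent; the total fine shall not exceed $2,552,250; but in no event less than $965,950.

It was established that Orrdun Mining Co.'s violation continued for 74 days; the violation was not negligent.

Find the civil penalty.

Per-day component: 74 × $19,360 = $1,432,640
Base plus per-day: $4,600 + $1,432,640 = $1,437,240
The violation was not negligent: no 20% increase.
Cap at $2,552,250: $1,437,240 is within the cap, no reduction.
Minimum $965,950: $1,437,240 meets the minimum, no increase.

$1,437,240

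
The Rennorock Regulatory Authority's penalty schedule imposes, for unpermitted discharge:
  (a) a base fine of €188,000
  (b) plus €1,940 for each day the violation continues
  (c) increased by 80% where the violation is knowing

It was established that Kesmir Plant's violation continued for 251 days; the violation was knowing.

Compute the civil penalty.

€1,214,892

Per-day component: 251 × €1,940 = €486,940
Base plus per-day: €188,000 + €486,940 = €674,940
Enhancement: 80% of €674,940 = €539,952
Enhanced fine: €674,940 + €539,952 = €1,214,892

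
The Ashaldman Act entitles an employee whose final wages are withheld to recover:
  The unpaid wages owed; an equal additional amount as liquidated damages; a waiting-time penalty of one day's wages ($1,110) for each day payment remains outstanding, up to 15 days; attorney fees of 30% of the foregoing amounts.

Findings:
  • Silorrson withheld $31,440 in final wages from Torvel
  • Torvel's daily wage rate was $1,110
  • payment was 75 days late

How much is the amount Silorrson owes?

$103,389

Liquidated damages (equal amount): $31,440
Penalty days: min(75, 15) = 15
Waiting-time penalty: 15 × $1,110 = $16,650
Subtotal: $31,440 + $31,440 + $16,650 = $79,530
Attorney fees: 30% of $79,530 = $23,859
Total award: $79,530 + $23,859 = $103,389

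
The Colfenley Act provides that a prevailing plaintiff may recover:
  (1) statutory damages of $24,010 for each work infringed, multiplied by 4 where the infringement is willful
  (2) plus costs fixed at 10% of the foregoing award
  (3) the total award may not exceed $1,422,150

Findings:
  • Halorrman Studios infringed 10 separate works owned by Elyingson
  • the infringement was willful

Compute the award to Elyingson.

$1,056,440

Statutory damages: 10 × $24,010 = $240,100
Multiplied by 4: 4 × $240,100 = $960,400
Costs: 10% of $960,400 = $96,040
Award plus costs: $960,400 + $96,040 = $1,056,440
Cap at $1,422,150: $1,056,440 is within the cap, no reduction.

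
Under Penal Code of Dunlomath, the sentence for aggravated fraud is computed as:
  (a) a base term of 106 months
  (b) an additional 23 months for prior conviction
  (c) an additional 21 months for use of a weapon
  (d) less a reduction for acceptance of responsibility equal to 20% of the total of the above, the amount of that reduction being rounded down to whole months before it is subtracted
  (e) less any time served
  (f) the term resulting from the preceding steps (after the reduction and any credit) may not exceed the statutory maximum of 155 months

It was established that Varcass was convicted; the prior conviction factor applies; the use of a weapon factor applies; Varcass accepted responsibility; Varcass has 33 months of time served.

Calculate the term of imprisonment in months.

Prior conviction enhancement: +23 months
Use of a weapon enhancement: +21 months
Adjusted term: 106 months + 23 months + 21 months = 150 months
Acceptance of responsibility reduction: 20% of 150 months = 30 months (rounded down)
After reduction: 150 − 30 = 120 months
Less time served: 120 months − 33 months = 87 months
Cap at 155 months: 87 months is within the cap, no reduction.

87 months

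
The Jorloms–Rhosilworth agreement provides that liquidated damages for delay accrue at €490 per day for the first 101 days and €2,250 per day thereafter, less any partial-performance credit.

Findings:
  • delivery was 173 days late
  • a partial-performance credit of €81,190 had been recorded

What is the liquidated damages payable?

First 101 days: 101 × €490 = €49,490
Remaining days: (173 − 101) × €2,250 = €162,000
Accrued per-day damages: €49,490 + €162,000 = €211,490
Less partial-performance credit: €211,490 − €81,190 = €130,300

€130,300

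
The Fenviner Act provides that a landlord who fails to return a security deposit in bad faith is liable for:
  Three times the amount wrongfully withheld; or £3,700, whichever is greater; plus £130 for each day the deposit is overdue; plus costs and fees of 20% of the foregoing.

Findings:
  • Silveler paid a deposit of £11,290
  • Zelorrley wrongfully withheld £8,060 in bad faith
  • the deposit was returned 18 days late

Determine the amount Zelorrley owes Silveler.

£31,824

Trebled: 3 × £8,060 = £24,180
Minimum £3,700: £24,180 meets the minimum, no increase.
Late-return penalty: 18 × £130 = £2,340
Damages plus late penalty: £24,180 + £2,340 = £26,520
Costs and fees: 20% of £26,520 = £5,304
Total recovery: £26,520 + £5,304 = £31,824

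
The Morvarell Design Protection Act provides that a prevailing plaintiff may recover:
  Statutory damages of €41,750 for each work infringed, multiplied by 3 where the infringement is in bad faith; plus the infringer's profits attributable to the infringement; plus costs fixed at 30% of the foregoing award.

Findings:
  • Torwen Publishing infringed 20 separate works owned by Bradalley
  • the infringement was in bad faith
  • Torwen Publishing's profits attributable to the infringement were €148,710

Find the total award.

Statutory damages: 20 × €41,750 = €835,000
Trebled: 3 × €835,000 = €2,505,000
Combined award: €2,505,000 + €148,710 = €2,653,710
Costs: 30% of €2,653,710 = €796,113
Award plus costs: €2,653,710 + €796,113 = €3,449,823

€3,449,823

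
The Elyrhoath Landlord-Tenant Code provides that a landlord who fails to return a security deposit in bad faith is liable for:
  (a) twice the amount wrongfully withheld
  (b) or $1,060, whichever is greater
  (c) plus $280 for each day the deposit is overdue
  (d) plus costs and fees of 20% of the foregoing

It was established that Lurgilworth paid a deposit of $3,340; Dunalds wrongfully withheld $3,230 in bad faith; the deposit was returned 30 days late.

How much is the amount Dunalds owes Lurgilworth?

Recovery: $17,832

Doubled: 2 × $3,230 = $6,460
Minimum $1,060: $6,460 meets the minimum, no increase.
Late-return penalty: 30 × $280 = $8,400
Damages plus late penalty: $6,460 + $8,400 = $14,860
Costs and fees: 20% of $14,860 = $2,972
Total recovery: $14,860 + $2,972 = $17,832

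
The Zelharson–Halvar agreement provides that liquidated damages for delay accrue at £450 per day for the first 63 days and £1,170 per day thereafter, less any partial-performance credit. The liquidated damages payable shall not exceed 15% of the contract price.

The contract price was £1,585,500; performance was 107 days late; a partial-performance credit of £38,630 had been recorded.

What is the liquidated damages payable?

Liquidated damages: £41,200

First 63 days: 63 × £450 = £28,350
Remaining days: (107 − 63) × £1,170 = £51,480
Accrued per-day damages: £28,350 + £51,480 = £79,830
Less partial-performance credit: £79,830 − £38,630 = £41,200
Cap: 15% of £1,585,500 = £237,825
Cap at £237,825: £41,200 is within the cap, no reduction.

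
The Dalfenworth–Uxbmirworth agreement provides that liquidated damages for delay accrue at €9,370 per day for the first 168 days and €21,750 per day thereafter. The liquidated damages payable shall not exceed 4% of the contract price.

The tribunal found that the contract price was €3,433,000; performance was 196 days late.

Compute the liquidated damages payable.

Liquidated damages: €137,320

First 168 days: 168 × €9,370 = €1,574,160
Remaining days: (196 − 168) × €21,750 = €609,000
Accrued per-day damages: €1,574,160 + €609,000 = €2,183,160
Cap: 4% of €3,433,000 = €137,320
Cap at €137,320: €2,183,160 exceeds the cap → €137,320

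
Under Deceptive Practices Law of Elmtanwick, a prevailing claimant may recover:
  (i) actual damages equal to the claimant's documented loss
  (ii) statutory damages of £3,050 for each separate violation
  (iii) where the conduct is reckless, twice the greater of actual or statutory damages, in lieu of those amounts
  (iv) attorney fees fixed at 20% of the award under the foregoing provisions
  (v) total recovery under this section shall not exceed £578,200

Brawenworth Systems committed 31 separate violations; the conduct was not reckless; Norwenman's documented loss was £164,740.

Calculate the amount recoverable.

£311,148

Statutory damages: 31 × £3,050 = £94,550
Conduct not reckless: the in-lieu enhancement does not apply.
Actual plus statutory damages: £164,740 + £94,550 = £259,290
Attorney fees: 20% of £259,290 = £51,858
Total before cap: £259,290 + £51,858 = £311,148
Cap at £578,200: £311,148 is within the cap, no reduction.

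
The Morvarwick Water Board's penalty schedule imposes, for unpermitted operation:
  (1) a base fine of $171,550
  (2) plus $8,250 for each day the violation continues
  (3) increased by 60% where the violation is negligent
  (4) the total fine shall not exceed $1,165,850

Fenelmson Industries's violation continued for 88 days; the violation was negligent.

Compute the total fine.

Per-day component: 88 × $8,250 = $726,000
Base plus per-day: $171,550 + $726,000 = $897,550
Enhancement: 60% of $897,550 = $538,530
Enhanced fine: $897,550 + $538,530 = $1,436,080
Cap at $1,165,850: $1,436,080 exceeds the cap → $1,165,850

$1,165,850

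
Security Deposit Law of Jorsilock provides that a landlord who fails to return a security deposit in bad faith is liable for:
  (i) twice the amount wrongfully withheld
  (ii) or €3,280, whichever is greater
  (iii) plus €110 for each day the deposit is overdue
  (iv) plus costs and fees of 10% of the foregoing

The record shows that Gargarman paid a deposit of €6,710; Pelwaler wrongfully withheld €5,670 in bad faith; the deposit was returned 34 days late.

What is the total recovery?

Doubled: 2 × €5,670 = €11,340
Minimum €3,280: €11,340 meets the minimum, no increase.
Late-return penalty: 34 × €110 = €3,740
Damages plus late penalty: €11,340 + €3,740 = €15,080
Costs and fees: 10% of €15,080 = €1,508
Total recovery: €15,080 + €1,508 = €16,588

Recovery: €16,588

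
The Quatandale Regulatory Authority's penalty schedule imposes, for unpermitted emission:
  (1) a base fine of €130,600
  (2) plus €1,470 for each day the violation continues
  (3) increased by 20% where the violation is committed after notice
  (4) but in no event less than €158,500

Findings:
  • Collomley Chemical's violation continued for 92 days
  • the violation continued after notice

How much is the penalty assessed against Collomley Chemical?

€319,008

Per-day component: 92 × €1,470 = €135,240
Base plus per-day: €130,600 + €135,240 = €265,840
Enhancement: 20% of €265,840 = €53,168
Enhanced fine: €265,840 + €53,168 = €319,008
Minimum €158,500: €319,008 meets the minimum, no increase.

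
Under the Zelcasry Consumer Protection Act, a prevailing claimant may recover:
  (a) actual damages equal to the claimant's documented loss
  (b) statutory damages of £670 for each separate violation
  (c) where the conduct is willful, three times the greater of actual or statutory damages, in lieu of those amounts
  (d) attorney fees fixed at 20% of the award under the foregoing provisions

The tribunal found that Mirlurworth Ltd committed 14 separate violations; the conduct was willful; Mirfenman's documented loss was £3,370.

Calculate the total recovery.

Total recovery: £33,768

Statutory damages: 14 × £670 = £9,380
Greater of actual damages (£3,370) or statutory damages (£9,380): £9,380
Trebled: 3 × £9,380 = £28,140
Attorney fees: 20% of £28,140 = £5,628
Total recovery: £28,140 + £5,628 = £33,768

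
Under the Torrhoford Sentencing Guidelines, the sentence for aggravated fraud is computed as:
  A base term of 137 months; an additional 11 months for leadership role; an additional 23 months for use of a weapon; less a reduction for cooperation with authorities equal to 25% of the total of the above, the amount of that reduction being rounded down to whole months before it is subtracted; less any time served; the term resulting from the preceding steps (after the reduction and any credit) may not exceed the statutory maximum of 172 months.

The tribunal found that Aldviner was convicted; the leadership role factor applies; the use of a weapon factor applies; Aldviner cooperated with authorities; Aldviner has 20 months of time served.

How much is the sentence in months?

Sentence: 109 months

Leadership role enhancement: +11 months
Use of a weapon enhancement: +23 months
Adjusted term: 137 months + 11 months + 23 months = 171 months
Cooperation with authorities reduction: 25% of 171 months = 42 months (rounded down)
After reduction: 171 − 42 = 129 months
Less time served: 129 months − 20 months = 109 months
Cap at 172 months: 109 months is within the cap, no reduction.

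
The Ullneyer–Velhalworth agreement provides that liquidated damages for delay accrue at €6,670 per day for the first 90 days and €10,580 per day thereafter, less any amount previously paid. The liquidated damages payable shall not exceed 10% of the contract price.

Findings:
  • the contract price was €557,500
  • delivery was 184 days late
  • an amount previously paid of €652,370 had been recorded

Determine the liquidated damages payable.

€55,750

First 90 days: 90 × €6,670 = €600,300
Remaining days: (184 − 90) × €10,580 = €994,520
Accrued per-day damages: €600,300 + €994,520 = €1,594,820
Less amount previously paid: €1,594,820 − €652,370 = €942,450
Cap: 10% of €557,500 = €55,750
Cap at €55,750: €942,450 exceeds the cap → €55,750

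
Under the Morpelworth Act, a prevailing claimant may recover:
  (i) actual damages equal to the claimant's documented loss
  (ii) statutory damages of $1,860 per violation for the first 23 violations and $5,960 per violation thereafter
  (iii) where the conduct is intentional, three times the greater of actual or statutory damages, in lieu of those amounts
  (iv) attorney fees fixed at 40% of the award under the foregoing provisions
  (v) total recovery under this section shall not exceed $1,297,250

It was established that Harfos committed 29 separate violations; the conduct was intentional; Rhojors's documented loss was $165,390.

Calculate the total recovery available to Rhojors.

$694,638

First 23 violations: 23 × $1,860 = $42,780
Remaining violations: (29 − 23) × $5,960 = $35,760
Statutory damages: $42,780 + $35,760 = $78,540
Greater of actual damages ($165,390) or statutory damages ($78,540): $165,390
Trebled: 3 × $165,390 = $496,170
Attorney fees: 40% of $496,170 = $198,468
Total before cap: $496,170 + $198,468 = $694,638
Cap at $1,297,250: $694,638 is within the cap, no reduction.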